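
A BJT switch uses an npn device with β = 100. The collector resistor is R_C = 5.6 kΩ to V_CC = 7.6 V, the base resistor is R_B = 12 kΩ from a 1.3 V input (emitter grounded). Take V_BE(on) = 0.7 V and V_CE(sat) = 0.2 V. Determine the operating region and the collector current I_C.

saturation; I_C ≈ 1.3 mA

Assume active: I_B = (1.3 − 0.7)/12 = 0.05 mA, giving I_C = β·I_B = 5 mA.
But then V_CE = 7.6 − 5×5.6 = -20.4 V < V_CE(sat) = 0.2 V — impossible in the active region.
So the transistor is saturated. With V_CE = 0.2 V, I_C = (V_CC − 0.2)/R_C = 7.4/5.6 = 1.32 mA.
Check: β·I_B = 5 mA > I_C = 1.32 mA, confirming saturation.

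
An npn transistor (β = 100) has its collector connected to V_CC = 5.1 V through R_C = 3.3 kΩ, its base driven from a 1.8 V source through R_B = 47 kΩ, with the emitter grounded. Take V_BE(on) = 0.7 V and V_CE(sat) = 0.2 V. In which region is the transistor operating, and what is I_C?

Assume active: I_B = (1.8 − 0.7)/47 = 0.0234 mA, giving I_C = β·I_B = 2.34 mA.
But then V_CE = 5.1 − 2.34×3.3 = -2.62 V < V_CE(sat) = 0.2 V — impossible in the active region.
So the transistor is saturated. With V_CE = 0.2 V, I_C = (V_CC − 0.2)/R_C = 4.9/3.3 = 1.48 mA.
Check: β·I_B = 2.34 mA > I_C = 1.48 mA, confirming saturation.

saturation; I_C ≈ 1.5 mA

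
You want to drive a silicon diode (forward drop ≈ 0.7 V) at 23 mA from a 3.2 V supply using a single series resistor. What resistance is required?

The resistor drops V_S − V_D = 3.2 − 0.7 = 2.5 V at 23 mA.
R = 2.5 V / 23 mA = 0.109 kΩ.

R ≈ 0.11 kΩ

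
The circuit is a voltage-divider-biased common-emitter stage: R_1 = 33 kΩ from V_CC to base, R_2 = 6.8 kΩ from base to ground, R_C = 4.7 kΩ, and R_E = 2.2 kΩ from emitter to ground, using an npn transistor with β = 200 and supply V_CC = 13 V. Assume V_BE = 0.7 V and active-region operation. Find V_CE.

Thevenize the base divider: V_Th = V_CC·R_2/(R_1+R_2) = 13×6.8/39.8 = 2.22 V, R_Th = R_1‖R_2 = 5.64 kΩ.
Base-emitter loop: V_Th = I_B·R_Th + V_BE + (β+1)I_B·R_E, so I_B = (2.22 − 0.7) / (5.64 + 201×2.2) = 0.0034 mA.
I_C = β·I_B = 200×0.0034 = 0.679 mA, and I_E = (β+1)I_B = 0.683 mA.
V_CE = V_CC − I_C·R_C − I_E·R_E = 13 − 0.679×4.7 − 0.683×2.2 = 8.31 V.
V_CE = 8.31 V > 0.2 V confirms active-region operation.

V_CE ≈ 8.3 V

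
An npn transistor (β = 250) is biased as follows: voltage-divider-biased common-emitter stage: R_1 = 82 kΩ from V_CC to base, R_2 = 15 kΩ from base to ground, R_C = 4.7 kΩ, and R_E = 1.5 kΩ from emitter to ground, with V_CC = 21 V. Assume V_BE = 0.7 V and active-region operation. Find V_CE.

Thevenize the base divider: V_Th = V_CC·R_2/(R_1+R_2) = 21×15/97 = 3.25 V, R_Th = R_1‖R_2 = 12.7 kΩ.
Base-emitter loop: V_Th = I_B·R_Th + V_BE + (β+1)I_B·R_E, so I_B = (3.25 − 0.7) / (12.7 + 251×1.5) = 0.00655 mA.
I_C = β·I_B = 250×0.00655 = 1.64 mA, and I_E = (β+1)I_B = 1.64 mA.
V_CE = V_CC − I_C·R_C − I_E·R_E = 21 − 1.64×4.7 − 1.64×1.5 = 10.8 V.
V_CE = 10.8 V > 0.2 V confirms active-region operation.

V_CE ≈ 11 V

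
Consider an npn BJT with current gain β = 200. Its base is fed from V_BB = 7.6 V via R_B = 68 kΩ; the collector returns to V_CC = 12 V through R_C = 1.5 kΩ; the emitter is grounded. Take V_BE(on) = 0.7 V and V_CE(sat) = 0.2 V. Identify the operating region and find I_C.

Assume active: I_B = (7.6 − 0.7)/68 = 0.101 mA, giving I_C = β·I_B = 20.3 mA.
But then V_CE = 12 − 20.3×1.5 = -18.4 V < V_CE(sat) = 0.2 V — impossible in the active region.
So the transistor is saturated. With V_CE = 0.2 V, I_C = (V_CC − 0.2)/R_C = 11.8/1.5 = 7.87 mA.
Check: β·I_B = 20.3 mA > I_C = 7.87 mA, confirming saturation.

saturation; I_C ≈ 7.9 mA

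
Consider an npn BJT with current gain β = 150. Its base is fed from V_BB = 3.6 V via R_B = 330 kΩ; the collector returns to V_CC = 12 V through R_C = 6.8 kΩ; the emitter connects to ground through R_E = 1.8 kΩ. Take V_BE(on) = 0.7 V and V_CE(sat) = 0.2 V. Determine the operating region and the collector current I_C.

active; I_C ≈ 0.72 mA

Assume active. Base-emitter loop: I_B = (V_BB − V_BE)/(R_B + (β+1)R_E) = (3.6 − 0.7)/(330 + 151×1.8) = 0.00482 mA.
I_C = β·I_B = 150×0.00482 = 0.723 mA.
V_CE = V_CC − I_C·R_C − I_E·R_E = 12 − 0.723×6.8 − 0.728×1.8 = 5.77 V > V_CE(sat), so the active-region assumption holds.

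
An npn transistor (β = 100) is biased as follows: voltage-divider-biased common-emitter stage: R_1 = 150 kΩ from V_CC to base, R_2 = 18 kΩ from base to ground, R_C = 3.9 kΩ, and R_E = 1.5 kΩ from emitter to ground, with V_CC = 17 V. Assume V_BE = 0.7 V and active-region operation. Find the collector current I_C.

Thevenize the base divider: V_Th = V_CC·R_2/(R_1+R_2) = 17×18/168 = 1.82 V, R_Th = R_1‖R_2 = 16.1 kΩ.
Base-emitter loop: V_Th = I_B·R_Th + V_BE + (β+1)I_B·R_E, so I_B = (1.82 − 0.7) / (16.1 + 101×1.5) = 0.00669 mA.
I_C = β·I_B = 100×0.00669 = 0.669 mA, and I_E = (β+1)I_B = 0.676 mA.
V_CE = V_CC − I_C·R_C − I_E·R_E = 17 − 0.669×3.9 − 0.676×1.5 = 13.4 V.
V_CE = 13.4 V > 0.2 V confirms active-region operation.

I_C ≈ 0.67 mA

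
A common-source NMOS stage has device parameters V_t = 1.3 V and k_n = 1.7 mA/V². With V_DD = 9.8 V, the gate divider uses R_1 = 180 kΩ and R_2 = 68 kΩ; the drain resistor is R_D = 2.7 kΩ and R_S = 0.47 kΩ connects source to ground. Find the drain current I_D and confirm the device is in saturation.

I_D ≈ 0.84 mA

V_G = V_DD·R_2/(R_1+R_2) = 9.8×68/248 = 2.69 V.
Assume saturation: I_D = (k_n/2)(V_GS − V_t)² with V_GS = V_G − I_D·R_S = 2.69 − 0.47·I_D.
Substituting gives 0.188·I_D² − 2.11·I_D + 1.64 = 0, with roots I_D = 0.838 or 10.4 mA.
The root I_D = 10.4 mA gives V_GS = -2.2 V ≤ V_t, so take I_D = 0.838 mA.
Then V_GS = 2.29 V and V_DS = V_DD − I_D(R_D+R_S) = 9.8 − 0.838×3.17 = 7.14 V.
Saturation requires V_DS ≥ V_GS − V_t = 0.993 V; 7.14 ≥ 0.993 ✓.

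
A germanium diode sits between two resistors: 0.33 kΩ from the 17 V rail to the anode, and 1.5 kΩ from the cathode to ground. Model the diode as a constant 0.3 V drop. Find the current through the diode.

The two resistors are in series with the diode, so KVL gives 17 = I·0.33 + 0.3 + I·1.5.
I = (17 − 0.3) / (0.33 + 1.5) kΩ = 16.7 / 1.83 = 9.13 mA.

I ≈ 9.1 mA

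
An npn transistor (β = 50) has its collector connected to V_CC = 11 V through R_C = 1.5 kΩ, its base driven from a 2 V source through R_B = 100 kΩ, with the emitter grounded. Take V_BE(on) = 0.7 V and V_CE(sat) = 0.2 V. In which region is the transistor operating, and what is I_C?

active; I_C ≈ 0.65 mA

Assume active. Base-emitter loop: I_B = (V_BB − V_BE)/R_B = (2 − 0.7)/100 = 0.013 mA.
I_C = β·I_B = 50×0.013 = 0.65 mA.
V_CE = V_CC − I_C·R_C = 11 − 0.65×1.5 = 10 V > V_CE(sat), so the active-region assumption holds.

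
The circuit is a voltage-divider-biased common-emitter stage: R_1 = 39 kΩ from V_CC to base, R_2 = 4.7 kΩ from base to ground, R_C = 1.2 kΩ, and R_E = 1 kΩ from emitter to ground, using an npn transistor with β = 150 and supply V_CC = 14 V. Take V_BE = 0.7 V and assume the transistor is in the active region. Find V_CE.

Thevenize the base divider: V_Th = V_CC·R_2/(R_1+R_2) = 14×4.7/43.7 = 1.51 V, R_Th = R_1‖R_2 = 4.19 kΩ.
Base-emitter loop: V_Th = I_B·R_Th + V_BE + (β+1)I_B·R_E, so I_B = (1.51 − 0.7) / (4.19 + 151×1) = 0.00519 mA.
I_C = β·I_B = 150×0.00519 = 0.779 mA, and I_E = (β+1)I_B = 0.784 mA.
V_CE = V_CC − I_C·R_C − I_E·R_E = 14 − 0.779×1.2 − 0.784×1 = 12.3 V.
V_CE = 12.3 V > 0.2 V confirms active-region operation.

V_CE ≈ 12 V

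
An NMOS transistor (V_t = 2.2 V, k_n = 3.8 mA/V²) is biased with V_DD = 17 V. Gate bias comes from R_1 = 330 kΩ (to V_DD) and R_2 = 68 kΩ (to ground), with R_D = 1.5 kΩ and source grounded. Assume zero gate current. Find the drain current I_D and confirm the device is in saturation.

V_G = V_DD·R_2/(R_1+R_2) = 17×68/398 = 2.9 V. With the source grounded, V_GS = V_G = 2.9 V.
Assume saturation: I_D = (k_n/2)(V_GS − V_t)² = (3.8/2)×(2.9 − 2.2)² = 1.9×0.705² = 0.943 mA.
V_DS = V_DD − I_D·R_D = 17 − 0.943×1.5 = 15.6 V.
Saturation requires V_DS ≥ V_GS − V_t = 0.705 V; 15.6 ≥ 0.705 ✓.

I_D ≈ 0.94 mA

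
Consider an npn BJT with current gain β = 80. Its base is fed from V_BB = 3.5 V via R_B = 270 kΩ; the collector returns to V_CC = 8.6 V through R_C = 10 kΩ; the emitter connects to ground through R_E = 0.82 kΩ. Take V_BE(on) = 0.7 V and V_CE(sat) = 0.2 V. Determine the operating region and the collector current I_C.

Assume active. Base-emitter loop: I_B = (V_BB − V_BE)/(R_B + (β+1)R_E) = (3.5 − 0.7)/(270 + 81×0.82) = 0.00832 mA.
I_C = β·I_B = 80×0.00832 = 0.666 mA.
V_CE = V_CC − I_C·R_C − I_E·R_E = 8.6 − 0.666×10 − 0.674×0.82 = 1.39 V > V_CE(sat), so the active-region assumption holds.

active; I_C ≈ 0.67 mA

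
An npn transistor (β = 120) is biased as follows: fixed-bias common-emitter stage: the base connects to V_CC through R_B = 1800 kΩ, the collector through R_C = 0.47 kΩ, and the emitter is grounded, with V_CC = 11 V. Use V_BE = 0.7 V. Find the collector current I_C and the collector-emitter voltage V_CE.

I_C ≈ 0.69 mA, V_CE ≈ 11 V

Base loop: V_CC = I_B·R_B + V_BE, so I_B = (11 − 0.7)/1800 kΩ = 0.00572 mA.
In the active region I_C = β·I_B = 120 × 0.00572 = 0.687 mA.
Collector loop: V_CE = V_CC − I_C·R_C = 11 − 0.687×0.47 = 10.7 V.
Since V_CE = 10.7 V > V_CE(sat) ≈ 0.2 V, the transistor is in the active region as assumed.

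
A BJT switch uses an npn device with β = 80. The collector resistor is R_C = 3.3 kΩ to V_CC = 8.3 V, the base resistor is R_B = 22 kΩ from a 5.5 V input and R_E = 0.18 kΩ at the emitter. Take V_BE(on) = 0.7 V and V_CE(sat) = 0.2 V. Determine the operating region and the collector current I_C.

saturation; I_C ≈ 2.3 mA

Assume active: I_B = (5.5 − 0.7)/(22 + 81×0.18) = 0.131 mA, I_C = β·I_B = 10.5 mA.
Then V_CE = 8.3 − 10.5×3.3 − 10.6×0.18 = -28.3 V < 0.2 V — the active assumption fails.
Re-solve with V_CE = 0.2 V. KCL at the emitter: V_E/R_E = (V_BB−0.7−V_E)/R_B + (V_CC−0.2−V_E)/R_C, giving V_E = 0.453 V.
I_C = (V_CC − 0.2 − V_E)/R_C = (8.1 − 0.453)/3.3 = 2.32 mA.
Check: I_B = (4.8 − 0.453)/22 = 0.198 mA, and β·I_B = 15.8 mA > I_C, confirming saturation.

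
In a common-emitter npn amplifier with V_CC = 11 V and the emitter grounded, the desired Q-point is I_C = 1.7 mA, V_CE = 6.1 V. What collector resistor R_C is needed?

Collector loop: V_CC = I_C·R_C + V_CE.
R_C = (V_CC − V_CE)/I_C = (11 − 6.1)/1.7 = 2.88 kΩ.

R_C ≈ 2.9 kΩ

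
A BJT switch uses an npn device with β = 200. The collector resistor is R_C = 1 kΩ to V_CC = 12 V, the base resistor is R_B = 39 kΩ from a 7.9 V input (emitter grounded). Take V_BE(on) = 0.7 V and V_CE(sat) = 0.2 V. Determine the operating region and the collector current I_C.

saturation; I_C ≈ 12 mA

Assume active: I_B = (7.9 − 0.7)/39 = 0.185 mA, giving I_C = β·I_B = 36.9 mA.
But then V_CE = 12 − 36.9×1 = -24.9 V < V_CE(sat) = 0.2 V — impossible in the active region.
So the transistor is saturated. With V_CE = 0.2 V, I_C = (V_CC − 0.2)/R_C = 11.8/1 = 11.8 mA.
Check: β·I_B = 36.9 mA > I_C = 11.8 mA, confirming saturation.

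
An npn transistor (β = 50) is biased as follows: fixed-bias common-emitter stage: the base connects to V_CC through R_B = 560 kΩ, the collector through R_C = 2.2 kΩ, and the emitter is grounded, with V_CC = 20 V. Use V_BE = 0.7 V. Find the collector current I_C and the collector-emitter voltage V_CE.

I_C ≈ 1.7 mA, V_CE ≈ 16 V

Base loop: V_CC = I_B·R_B + V_BE, so I_B = (20 − 0.7)/560 kΩ = 0.0345 mA.
In the active region I_C = β·I_B = 50 × 0.0345 = 1.72 mA.
Collector loop: V_CE = V_CC − I_C·R_C = 20 − 1.72×2.2 = 16.2 V.
Since V_CE = 16.2 V > V_CE(sat) ≈ 0.2 V, the transistor is in the active region as assumed.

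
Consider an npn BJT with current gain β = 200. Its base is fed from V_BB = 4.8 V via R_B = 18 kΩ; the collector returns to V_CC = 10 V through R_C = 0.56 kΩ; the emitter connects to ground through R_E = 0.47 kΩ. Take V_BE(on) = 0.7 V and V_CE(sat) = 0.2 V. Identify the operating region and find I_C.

active; I_C ≈ 7.3 mA

Assume active. Base-emitter loop: I_B = (V_BB − V_BE)/(R_B + (β+1)R_E) = (4.8 − 0.7)/(18 + 201×0.47) = 0.0365 mA.
I_C = β·I_B = 200×0.0365 = 7.29 mA.
V_CE = V_CC − I_C·R_C − I_E·R_E = 10 − 7.29×0.56 − 7.33×0.47 = 2.47 V > V_CE(sat), so the active-region assumption holds.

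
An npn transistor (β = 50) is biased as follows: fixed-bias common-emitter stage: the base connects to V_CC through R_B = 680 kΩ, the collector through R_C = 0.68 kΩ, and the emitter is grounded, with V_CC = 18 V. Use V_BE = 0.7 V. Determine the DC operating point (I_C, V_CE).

I_C ≈ 1.3 mA, V_CE ≈ 17 V

Base loop: V_CC = I_B·R_B + V_BE, so I_B = (18 − 0.7)/680 kΩ = 0.0254 mA.
In the active region I_C = β·I_B = 50 × 0.0254 = 1.27 mA.
Collector loop: V_CE = V_CC − I_C·R_C = 18 − 1.27×0.68 = 17.1 V.
Since V_CE = 17.1 V > V_CE(sat) ≈ 0.2 V, the transistor is in the active region as assumed.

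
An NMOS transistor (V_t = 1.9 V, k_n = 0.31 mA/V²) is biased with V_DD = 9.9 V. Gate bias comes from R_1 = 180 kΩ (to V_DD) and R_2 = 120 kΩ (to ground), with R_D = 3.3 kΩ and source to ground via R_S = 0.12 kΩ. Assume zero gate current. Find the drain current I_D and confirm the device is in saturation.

I_D ≈ 0.61 mA

V_G = V_DD·R_2/(R_1+R_2) = 9.9×120/300 = 3.96 V.
Assume saturation: I_D = (k_n/2)(V_GS − V_t)² with V_GS = V_G − I_D·R_S = 3.96 − 0.12·I_D.
Substituting gives 0.00223·I_D² − 1.08·I_D + 0.658 = 0, with roots I_D = 0.612 or 482 mA.
The root I_D = 482 mA gives V_GS = -53.9 V ≤ V_t, so take I_D = 0.612 mA.
Then V_GS = 3.89 V and V_DS = V_DD − I_D(R_D+R_S) = 9.9 − 0.612×3.42 = 7.81 V.
Saturation requires V_DS ≥ V_GS − V_t = 1.99 V; 7.81 ≥ 1.99 ✓.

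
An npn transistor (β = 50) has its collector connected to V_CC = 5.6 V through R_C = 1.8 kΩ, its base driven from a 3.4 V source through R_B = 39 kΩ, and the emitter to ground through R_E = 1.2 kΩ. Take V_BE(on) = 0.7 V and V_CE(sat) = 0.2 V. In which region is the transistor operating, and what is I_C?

Assume active. Base-emitter loop: I_B = (V_BB − V_BE)/(R_B + (β+1)R_E) = (3.4 − 0.7)/(39 + 51×1.2) = 0.0269 mA.
I_C = β·I_B = 50×0.0269 = 1.35 mA.
V_CE = V_CC − I_C·R_C − I_E·R_E = 5.6 − 1.35×1.8 − 1.37×1.2 = 1.53 V > V_CE(sat), so the active-region assumption holds.

active; I_C ≈ 1.3 mA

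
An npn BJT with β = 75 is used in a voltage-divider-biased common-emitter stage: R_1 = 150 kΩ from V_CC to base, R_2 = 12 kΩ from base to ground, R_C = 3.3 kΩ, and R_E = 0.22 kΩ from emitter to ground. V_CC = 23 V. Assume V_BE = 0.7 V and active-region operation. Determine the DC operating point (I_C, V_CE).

Thevenize the base divider: V_Th = V_CC·R_2/(R_1+R_2) = 23×12/162 = 1.7 V, R_Th = R_1‖R_2 = 11.1 kΩ.
Base-emitter loop: V_Th = I_B·R_Th + V_BE + (β+1)I_B·R_E, so I_B = (1.7 − 0.7) / (11.1 + 76×0.22) = 0.0361 mA.
I_C = β·I_B = 75×0.0361 = 2.7 mA, and I_E = (β+1)I_B = 2.74 mA.
V_CE = V_CC − I_C·R_C − I_E·R_E = 23 − 2.7×3.3 − 2.74×0.22 = 13.5 V.
V_CE = 13.5 V > 0.2 V confirms active-region operation.

I_C ≈ 2.7 mA, V_CE ≈ 13 V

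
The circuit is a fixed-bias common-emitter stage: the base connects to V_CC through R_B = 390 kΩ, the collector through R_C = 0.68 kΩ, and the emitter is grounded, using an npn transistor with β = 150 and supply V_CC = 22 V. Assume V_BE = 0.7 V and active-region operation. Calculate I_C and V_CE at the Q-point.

I_C ≈ 8.2 mA, V_CE ≈ 16 V

Base loop: V_CC = I_B·R_B + V_BE, so I_B = (22 − 0.7)/390 kΩ = 0.0546 mA.
In the active region I_C = β·I_B = 150 × 0.0546 = 8.19 mA.
Collector loop: V_CE = V_CC − I_C·R_C = 22 − 8.19×0.68 = 16.4 V.
Since V_CE = 16.4 V > V_CE(sat) ≈ 0.2 V, the transistor is in the active region as assumed.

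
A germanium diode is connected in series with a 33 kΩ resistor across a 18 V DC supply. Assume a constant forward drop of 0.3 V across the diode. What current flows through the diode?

KVL around the loop: 18 = V_D + I·R = 0.3 + I × 33 kΩ.
So I = (18 − 0.3) / 33 kΩ = 17.7 / 33 = 0.536 mA.

I ≈ 0.54 mA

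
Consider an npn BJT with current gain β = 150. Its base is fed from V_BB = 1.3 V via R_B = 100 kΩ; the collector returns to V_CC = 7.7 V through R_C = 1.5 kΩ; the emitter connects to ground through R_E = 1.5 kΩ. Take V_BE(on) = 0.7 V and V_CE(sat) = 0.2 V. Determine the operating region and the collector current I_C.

active; I_C ≈ 0.28 mA

Assume active. Base-emitter loop: I_B = (V_BB − V_BE)/(R_B + (β+1)R_E) = (1.3 − 0.7)/(100 + 151×1.5) = 0.00184 mA.
I_C = β·I_B = 150×0.00184 = 0.276 mA.
V_CE = V_CC − I_C·R_C − I_E·R_E = 7.7 − 0.276×1.5 − 0.277×1.5 = 6.87 V > V_CE(sat), so the active-region assumption holds.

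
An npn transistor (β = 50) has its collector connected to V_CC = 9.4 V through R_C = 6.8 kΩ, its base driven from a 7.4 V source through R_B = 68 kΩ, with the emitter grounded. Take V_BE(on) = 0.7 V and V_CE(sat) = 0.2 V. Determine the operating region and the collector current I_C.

Assume active: I_B = (7.4 − 0.7)/68 = 0.0985 mA, giving I_C = β·I_B = 4.93 mA.
But then V_CE = 9.4 − 4.93×6.8 = -24.1 V < V_CE(sat) = 0.2 V — impossible in the active region.
So the transistor is saturated. With V_CE = 0.2 V, I_C = (V_CC − 0.2)/R_C = 9.2/6.8 = 1.35 mA.
Check: β·I_B = 4.93 mA > I_C = 1.35 mA, confirming saturation.

saturation; I_C ≈ 1.4 mA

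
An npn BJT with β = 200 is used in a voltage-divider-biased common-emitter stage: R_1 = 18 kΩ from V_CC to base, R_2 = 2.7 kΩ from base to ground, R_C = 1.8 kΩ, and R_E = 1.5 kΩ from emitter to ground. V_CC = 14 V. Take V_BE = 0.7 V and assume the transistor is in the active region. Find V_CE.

Thevenize the base divider: V_Th = V_CC·R_2/(R_1+R_2) = 14×2.7/20.7 = 1.83 V, R_Th = R_1‖R_2 = 2.35 kΩ.
Base-emitter loop: V_Th = I_B·R_Th + V_BE + (β+1)I_B·R_E, so I_B = (1.83 − 0.7) / (2.35 + 201×1.5) = 0.00371 mA.
I_C = β·I_B = 200×0.00371 = 0.741 mA, and I_E = (β+1)I_B = 0.745 mA.
V_CE = V_CC − I_C·R_C − I_E·R_E = 14 − 0.741×1.8 − 0.745×1.5 = 11.5 V.
V_CE = 11.5 V > 0.2 V confirms active-region operation.

V_CE ≈ 12 V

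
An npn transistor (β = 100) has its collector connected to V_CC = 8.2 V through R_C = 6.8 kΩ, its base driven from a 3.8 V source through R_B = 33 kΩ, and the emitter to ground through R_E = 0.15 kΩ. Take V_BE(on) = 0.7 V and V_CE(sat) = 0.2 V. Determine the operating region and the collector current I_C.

Assume active: I_B = (3.8 − 0.7)/(33 + 101×0.15) = 0.0644 mA, I_C = β·I_B = 6.44 mA.
Then V_CE = 8.2 − 6.44×6.8 − 6.5×0.15 = -36.6 V < 0.2 V — the active assumption fails.
Re-solve with V_CE = 0.2 V. KCL at the emitter: V_E/R_E = (V_BB−0.7−V_E)/R_B + (V_CC−0.2−V_E)/R_C, giving V_E = 0.186 V.
I_C = (V_CC − 0.2 − V_E)/R_C = (8 − 0.186)/6.8 = 1.15 mA.
Check: I_B = (3.1 − 0.186)/33 = 0.0883 mA, and β·I_B = 8.83 mA > I_C, confirming saturation.

saturation; I_C ≈ 1.1 mA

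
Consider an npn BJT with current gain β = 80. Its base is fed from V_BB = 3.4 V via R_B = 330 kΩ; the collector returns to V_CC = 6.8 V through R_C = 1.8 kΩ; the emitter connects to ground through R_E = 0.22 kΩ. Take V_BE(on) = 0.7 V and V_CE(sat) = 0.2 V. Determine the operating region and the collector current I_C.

Assume active. Base-emitter loop: I_B = (V_BB − V_BE)/(R_B + (β+1)R_E) = (3.4 − 0.7)/(330 + 81×0.22) = 0.00776 mA.
I_C = β·I_B = 80×0.00776 = 0.621 mA.
V_CE = V_CC − I_C·R_C − I_E·R_E = 6.8 − 0.621×1.8 − 0.629×0.22 = 5.54 V > V_CE(sat), so the active-region assumption holds.

active; I_C ≈ 0.62 mA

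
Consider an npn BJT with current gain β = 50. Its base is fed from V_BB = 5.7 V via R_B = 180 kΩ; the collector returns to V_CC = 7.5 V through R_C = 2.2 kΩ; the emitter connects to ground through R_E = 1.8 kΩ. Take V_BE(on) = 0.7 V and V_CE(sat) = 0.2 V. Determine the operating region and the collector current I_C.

Assume active. Base-emitter loop: I_B = (V_BB − V_BE)/(R_B + (β+1)R_E) = (5.7 − 0.7)/(180 + 51×1.8) = 0.0184 mA.
I_C = β·I_B = 50×0.0184 = 0.92 mA.
V_CE = V_CC − I_C·R_C − I_E·R_E = 7.5 − 0.92×2.2 − 0.938×1.8 = 3.79 V > V_CE(sat), so the active-region assumption holds.

active; I_C ≈ 0.92 mA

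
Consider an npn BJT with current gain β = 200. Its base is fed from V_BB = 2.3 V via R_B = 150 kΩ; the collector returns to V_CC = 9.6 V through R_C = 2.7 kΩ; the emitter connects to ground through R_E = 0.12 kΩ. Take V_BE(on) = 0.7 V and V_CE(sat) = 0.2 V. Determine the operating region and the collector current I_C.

Assume active. Base-emitter loop: I_B = (V_BB − V_BE)/(R_B + (β+1)R_E) = (2.3 − 0.7)/(150 + 201×0.12) = 0.00919 mA.
I_C = β·I_B = 200×0.00919 = 1.84 mA.
V_CE = V_CC − I_C·R_C − I_E·R_E = 9.6 − 1.84×2.7 − 1.85×0.12 = 4.42 V > V_CE(sat), so the active-region assumption holds.

active; I_C ≈ 1.8 mA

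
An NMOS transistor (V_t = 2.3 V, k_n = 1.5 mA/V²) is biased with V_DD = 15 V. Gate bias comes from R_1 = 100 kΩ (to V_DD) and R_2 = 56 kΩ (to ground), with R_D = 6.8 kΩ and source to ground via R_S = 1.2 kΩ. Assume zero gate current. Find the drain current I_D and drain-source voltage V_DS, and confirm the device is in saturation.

I_D ≈ 1.4 mA, V_DS ≈ 3.6 V

V_G = V_DD·R_2/(R_1+R_2) = 15×56/156 = 5.38 V.
Assume saturation: I_D = (k_n/2)(V_GS − V_t)² with V_GS = V_G − I_D·R_S = 5.38 − 1.2·I_D.
Substituting gives 1.08·I_D² − 6.55·I_D + 7.14 = 0, with roots I_D = 1.42 or 4.64 mA.
The root I_D = 4.64 mA gives V_GS = -0.188 V ≤ V_t, so take I_D = 1.42 mA.
Then V_GS = 3.68 V and V_DS = V_DD − I_D(R_D+R_S) = 15 − 1.42×8 = 3.62 V.
Saturation requires V_DS ≥ V_GS − V_t = 1.38 V; 3.62 ≥ 1.38 ✓.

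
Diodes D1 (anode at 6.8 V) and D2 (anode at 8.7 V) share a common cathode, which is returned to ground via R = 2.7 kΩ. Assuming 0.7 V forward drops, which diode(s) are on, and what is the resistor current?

Assume both conduct. Then node N would need to be at both 6.8−0.7 = 6.1 V and 8.7−0.7 = 8 V, which is impossible.
Assume only D2 conducts: V_N = 8.7 − 0.7 = 8 V, so I_R = 8/2.7 = 2.96 mA.
Check D1: its anode-to-cathode voltage is 6.8 − 8 = -1.2 V < 0.7 V, so it is off. The assumption is consistent.

Only D2 conducts; I_R ≈ 3 mA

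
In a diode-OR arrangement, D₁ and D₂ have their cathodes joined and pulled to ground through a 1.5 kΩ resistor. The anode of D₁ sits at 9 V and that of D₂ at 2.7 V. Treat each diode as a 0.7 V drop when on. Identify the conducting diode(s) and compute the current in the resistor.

Assume both conduct. Then node N would need to be at both 9−0.7 = 8.3 V and 2.7−0.7 = 2 V, which is impossible.
Assume only D₁ conducts: V_N = 9 − 0.7 = 8.3 V, so I_R = 8.3/1.5 = 5.53 mA.
Check D₂: its anode-to-cathode voltage is 2.7 − 8.3 = -5.6 V < 0.7 V, so it is off. The assumption is consistent.

Only D₁ conducts; I_R ≈ 5.5 mA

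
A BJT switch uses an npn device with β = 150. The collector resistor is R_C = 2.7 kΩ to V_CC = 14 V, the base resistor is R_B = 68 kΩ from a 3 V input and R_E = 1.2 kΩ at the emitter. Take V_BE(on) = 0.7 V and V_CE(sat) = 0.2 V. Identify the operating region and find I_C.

Assume active. Base-emitter loop: I_B = (V_BB − V_BE)/(R_B + (β+1)R_E) = (3 − 0.7)/(68 + 151×1.2) = 0.00923 mA.
I_C = β·I_B = 150×0.00923 = 1.38 mA.
V_CE = V_CC − I_C·R_C − I_E·R_E = 14 − 1.38×2.7 − 1.39×1.2 = 8.59 V > V_CE(sat), so the active-region assumption holds.

active; I_C ≈ 1.4 mA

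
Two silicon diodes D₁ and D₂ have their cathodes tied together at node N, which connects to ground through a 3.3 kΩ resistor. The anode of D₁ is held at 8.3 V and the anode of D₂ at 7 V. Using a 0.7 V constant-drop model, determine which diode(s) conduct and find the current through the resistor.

Assume both conduct. Then node N would need to be at both 8.3−0.7 = 7.6 V and 7−0.7 = 6.3 V, which is impossible.
Assume only D₁ conducts: V_N = 8.3 − 0.7 = 7.6 V, so I_R = 7.6/3.3 = 2.3 mA.
Check D₂: its anode-to-cathode voltage is 7 − 7.6 = -0.6 V < 0.7 V, so it is off. The assumption is consistent.

Only D₁ conducts; I_R ≈ 2.3 mA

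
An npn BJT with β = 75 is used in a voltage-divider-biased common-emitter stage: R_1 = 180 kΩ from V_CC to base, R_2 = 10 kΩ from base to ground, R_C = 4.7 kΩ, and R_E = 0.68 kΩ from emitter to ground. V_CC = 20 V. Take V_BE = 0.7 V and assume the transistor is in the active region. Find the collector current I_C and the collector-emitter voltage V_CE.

Thevenize the base divider: V_Th = V_CC·R_2/(R_1+R_2) = 20×10/190 = 1.05 V, R_Th = R_1‖R_2 = 9.47 kΩ.
Base-emitter loop: V_Th = I_B·R_Th + V_BE + (β+1)I_B·R_E, so I_B = (1.05 − 0.7) / (9.47 + 76×0.68) = 0.00577 mA.
I_C = β·I_B = 75×0.00577 = 0.432 mA, and I_E = (β+1)I_B = 0.438 mA.
V_CE = V_CC − I_C·R_C − I_E·R_E = 20 − 0.432×4.7 − 0.438×0.68 = 17.7 V.
V_CE = 17.7 V > 0.2 V confirms active-region operation.

I_C ≈ 0.43 mA, V_CE ≈ 18 V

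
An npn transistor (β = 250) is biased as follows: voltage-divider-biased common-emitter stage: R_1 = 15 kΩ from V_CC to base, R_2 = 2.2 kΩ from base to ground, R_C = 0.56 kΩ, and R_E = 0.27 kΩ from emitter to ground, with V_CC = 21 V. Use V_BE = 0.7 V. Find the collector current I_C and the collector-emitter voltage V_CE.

I_C ≈ 7.1 mA, V_CE ≈ 15 V

Thevenize the base divider: V_Th = V_CC·R_2/(R_1+R_2) = 21×2.2/17.2 = 2.69 V, R_Th = R_1‖R_2 = 1.92 kΩ.
Base-emitter loop: V_Th = I_B·R_Th + V_BE + (β+1)I_B·R_E, so I_B = (2.69 − 0.7) / (1.92 + 251×0.27) = 0.0285 mA.
I_C = β·I_B = 250×0.0285 = 7.12 mA, and I_E = (β+1)I_B = 7.15 mA.
V_CE = V_CC − I_C·R_C − I_E·R_E = 21 − 7.12×0.56 − 7.15×0.27 = 15.1 V.
V_CE = 15.1 V > 0.2 V confirms active-region operation.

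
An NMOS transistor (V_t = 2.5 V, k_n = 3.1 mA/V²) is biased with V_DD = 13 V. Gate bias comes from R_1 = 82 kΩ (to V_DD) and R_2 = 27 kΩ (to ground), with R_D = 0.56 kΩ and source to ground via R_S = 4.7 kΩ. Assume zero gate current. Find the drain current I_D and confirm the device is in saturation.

I_D ≈ 0.099 mA

V_G = V_DD·R_2/(R_1+R_2) = 13×27/109 = 3.22 V.
Assume saturation: I_D = (k_n/2)(V_GS − V_t)² with V_GS = V_G − I_D·R_S = 3.22 − 4.7·I_D.
Substituting gives 34.2·I_D² − 11.5·I_D + 0.804 = 0, with roots I_D = 0.0994 or 0.236 mA.
The root I_D = 0.236 mA gives V_GS = 2.11 V ≤ V_t, so take I_D = 0.0994 mA.
Then V_GS = 2.75 V and V_DS = V_DD − I_D(R_D+R_S) = 13 − 0.0994×5.26 = 12.5 V.
Saturation requires V_DS ≥ V_GS − V_t = 0.253 V; 12.5 ≥ 0.253 ✓.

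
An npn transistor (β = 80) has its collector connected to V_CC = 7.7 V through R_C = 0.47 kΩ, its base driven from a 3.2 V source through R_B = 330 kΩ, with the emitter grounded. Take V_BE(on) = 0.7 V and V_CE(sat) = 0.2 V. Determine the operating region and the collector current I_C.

Assume active. Base-emitter loop: I_B = (V_BB − V_BE)/R_B = (3.2 − 0.7)/330 = 0.00758 mA.
I_C = β·I_B = 80×0.00758 = 0.606 mA.
V_CE = V_CC − I_C·R_C = 7.7 − 0.606×0.47 = 7.42 V > V_CE(sat), so the active-region assumption holds.

active; I_C ≈ 0.61 mA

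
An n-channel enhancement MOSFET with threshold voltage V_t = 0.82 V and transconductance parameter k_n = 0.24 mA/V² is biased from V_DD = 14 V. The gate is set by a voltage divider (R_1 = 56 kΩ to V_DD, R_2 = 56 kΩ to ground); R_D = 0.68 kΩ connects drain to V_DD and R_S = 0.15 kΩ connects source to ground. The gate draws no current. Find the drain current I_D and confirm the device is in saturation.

I_D ≈ 3.8 mA

V_G = V_DD·R_2/(R_1+R_2) = 14×56/112 = 7 V.
Assume saturation: I_D = (k_n/2)(V_GS − V_t)² with V_GS = V_G − I_D·R_S = 7 − 0.15·I_D.
Substituting gives 0.0027·I_D² − 1.22·I_D + 4.58 = 0, with roots I_D = 3.78 or 449 mA.
The root I_D = 449 mA gives V_GS = -60.3 V ≤ V_t, so take I_D = 3.78 mA.
Then V_GS = 6.43 V and V_DS = V_DD − I_D(R_D+R_S) = 14 − 3.78×0.83 = 10.9 V.
Saturation requires V_DS ≥ V_GS − V_t = 5.61 V; 10.9 ≥ 5.61 ✓.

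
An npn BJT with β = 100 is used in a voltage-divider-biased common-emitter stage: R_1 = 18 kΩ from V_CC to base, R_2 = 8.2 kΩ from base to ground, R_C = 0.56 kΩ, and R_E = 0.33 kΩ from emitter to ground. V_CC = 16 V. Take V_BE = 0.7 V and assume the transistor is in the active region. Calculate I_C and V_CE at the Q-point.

Thevenize the base divider: V_Th = V_CC·R_2/(R_1+R_2) = 16×8.2/26.2 = 5.01 V, R_Th = R_1‖R_2 = 5.63 kΩ.
Base-emitter loop: V_Th = I_B·R_Th + V_BE + (β+1)I_B·R_E, so I_B = (5.01 − 0.7) / (5.63 + 101×0.33) = 0.111 mA.
I_C = β·I_B = 100×0.111 = 11.1 mA, and I_E = (β+1)I_B = 11.2 mA.
V_CE = V_CC − I_C·R_C − I_E·R_E = 16 − 11.1×0.56 − 11.2×0.33 = 6.12 V.
V_CE = 6.12 V > 0.2 V confirms active-region operation.

I_C ≈ 11 mA, V_CE ≈ 6.1 V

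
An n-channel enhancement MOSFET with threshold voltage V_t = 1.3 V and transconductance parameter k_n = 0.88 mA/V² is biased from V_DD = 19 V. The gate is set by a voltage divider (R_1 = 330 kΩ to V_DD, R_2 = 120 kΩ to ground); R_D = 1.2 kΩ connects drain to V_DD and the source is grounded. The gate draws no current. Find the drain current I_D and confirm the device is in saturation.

I_D ≈ 6.2 mA

V_G = V_DD·R_2/(R_1+R_2) = 19×120/450 = 5.07 V. With the source grounded, V_GS = V_G = 5.07 V.
Assume saturation: I_D = (k_n/2)(V_GS − V_t)² = (0.88/2)×(5.07 − 1.3)² = 0.44×3.77² = 6.24 mA.
V_DS = V_DD − I_D·R_D = 19 − 6.24×1.2 = 11.5 V.
Saturation requires V_DS ≥ V_GS − V_t = 3.77 V; 11.5 ≥ 3.77 ✓.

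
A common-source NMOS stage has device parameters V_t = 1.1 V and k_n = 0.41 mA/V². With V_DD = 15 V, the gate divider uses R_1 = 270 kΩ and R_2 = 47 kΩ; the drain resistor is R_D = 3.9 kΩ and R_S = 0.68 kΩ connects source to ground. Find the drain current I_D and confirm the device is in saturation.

V_G = V_DD·R_2/(R_1+R_2) = 15×47/317 = 2.22 V.
Assume saturation: I_D = (k_n/2)(V_GS − V_t)² with V_GS = V_G − I_D·R_S = 2.22 − 0.68·I_D.
Substituting gives 0.0948·I_D² − 1.31·I_D + 0.259 = 0, with roots I_D = 0.2 or 13.7 mA.
The root I_D = 13.7 mA gives V_GS = -7.06 V ≤ V_t, so take I_D = 0.2 mA.
Then V_GS = 2.09 V and V_DS = V_DD − I_D(R_D+R_S) = 15 − 0.2×4.58 = 14.1 V.
Saturation requires V_DS ≥ V_GS − V_t = 0.988 V; 14.1 ≥ 0.988 ✓.

I_D ≈ 0.2 mA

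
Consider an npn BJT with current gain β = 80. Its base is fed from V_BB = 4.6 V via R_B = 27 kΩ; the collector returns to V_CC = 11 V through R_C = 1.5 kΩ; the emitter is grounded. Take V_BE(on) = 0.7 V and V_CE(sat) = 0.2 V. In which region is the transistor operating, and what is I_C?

Assume active: I_B = (4.6 − 0.7)/27 = 0.144 mA, giving I_C = β·I_B = 11.6 mA.
But then V_CE = 11 − 11.6×1.5 = -6.33 V < V_CE(sat) = 0.2 V — impossible in the active region.
So the transistor is saturated. With V_CE = 0.2 V, I_C = (V_CC − 0.2)/R_C = 10.8/1.5 = 7.2 mA.
Check: β·I_B = 11.6 mA > I_C = 7.2 mA, confirming saturation.

saturation; I_C ≈ 7.2 mA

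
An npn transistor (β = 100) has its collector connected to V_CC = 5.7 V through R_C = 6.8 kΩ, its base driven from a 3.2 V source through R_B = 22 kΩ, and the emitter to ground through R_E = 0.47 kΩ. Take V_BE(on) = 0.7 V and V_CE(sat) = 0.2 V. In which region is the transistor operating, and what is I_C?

Assume active: I_B = (3.2 − 0.7)/(22 + 101×0.47) = 0.036 mA, I_C = β·I_B = 3.6 mA.
Then V_CE = 5.7 − 3.6×6.8 − 3.63×0.47 = -20.5 V < 0.2 V — the active assumption fails.
Re-solve with V_CE = 0.2 V. KCL at the emitter: V_E/R_E = (V_BB−0.7−V_E)/R_B + (V_CC−0.2−V_E)/R_C, giving V_E = 0.398 V.
I_C = (V_CC − 0.2 − V_E)/R_C = (5.5 − 0.398)/6.8 = 0.75 mA.
Check: I_B = (2.5 − 0.398)/22 = 0.0956 mA, and β·I_B = 9.56 mA > I_C, confirming saturation.

saturation; I_C ≈ 0.75 mA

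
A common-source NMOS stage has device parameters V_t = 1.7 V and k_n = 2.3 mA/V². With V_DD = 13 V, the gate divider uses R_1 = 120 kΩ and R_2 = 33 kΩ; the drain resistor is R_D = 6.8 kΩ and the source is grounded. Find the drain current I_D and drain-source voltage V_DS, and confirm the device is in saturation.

V_G = V_DD·R_2/(R_1+R_2) = 13×33/153 = 2.8 V. With the source grounded, V_GS = V_G = 2.8 V.
Assume saturation: I_D = (k_n/2)(V_GS − V_t)² = (2.3/2)×(2.8 − 1.7)² = 1.15×1.1² = 1.4 mA.
V_DS = V_DD − I_D·R_D = 13 − 1.4×6.8 = 3.47 V.
Saturation requires V_DS ≥ V_GS − V_t = 1.1 V; 3.47 ≥ 1.1 ✓.

I_D ≈ 1.4 mA, V_DS ≈ 3.5 V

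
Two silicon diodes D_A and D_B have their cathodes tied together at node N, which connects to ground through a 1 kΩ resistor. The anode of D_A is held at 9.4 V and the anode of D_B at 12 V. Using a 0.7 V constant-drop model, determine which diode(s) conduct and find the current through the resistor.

Only D_B conducts; I_R ≈ 11 mA

Assume both conduct. Then node N would need to be at both 9.4−0.7 = 8.7 V and 12−0.7 = 11.3 V, which is impossible.
Assume only D_B conducts: V_N = 12 − 0.7 = 11.3 V, so I_R = 11.3/1 = 11.3 mA.
Check D_A: its anode-to-cathode voltage is 9.4 − 11.3 = -1.9 V < 0.7 V, so it is off. The assumption is consistent.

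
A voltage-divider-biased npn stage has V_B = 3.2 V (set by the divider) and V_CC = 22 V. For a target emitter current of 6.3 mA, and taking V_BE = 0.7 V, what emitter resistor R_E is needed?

R_E ≈ 0.4 kΩ

V_E = V_B − V_BE = 3.2 − 0.7 = 2.5 V.
R_E = V_E / I_E = 2.5 / 6.3 = 0.397 kΩ.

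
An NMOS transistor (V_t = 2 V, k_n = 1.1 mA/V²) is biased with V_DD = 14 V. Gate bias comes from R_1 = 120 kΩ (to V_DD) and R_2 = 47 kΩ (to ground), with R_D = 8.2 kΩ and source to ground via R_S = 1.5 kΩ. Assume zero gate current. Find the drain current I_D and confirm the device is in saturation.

I_D ≈ 0.6 mA

V_G = V_DD·R_2/(R_1+R_2) = 14×47/167 = 3.94 V.
Assume saturation: I_D = (k_n/2)(V_GS − V_t)² with V_GS = V_G − I_D·R_S = 3.94 − 1.5·I_D.
Substituting gives 1.24·I_D² − 4.2·I_D + 2.07 = 0, with roots I_D = 0.598 or 2.8 mA.
The root I_D = 2.8 mA gives V_GS = -0.255 V ≤ V_t, so take I_D = 0.598 mA.
Then V_GS = 3.04 V and V_DS = V_DD − I_D(R_D+R_S) = 14 − 0.598×9.7 = 8.2 V.
Saturation requires V_DS ≥ V_GS − V_t = 1.04 V; 8.2 ≥ 1.04 ✓.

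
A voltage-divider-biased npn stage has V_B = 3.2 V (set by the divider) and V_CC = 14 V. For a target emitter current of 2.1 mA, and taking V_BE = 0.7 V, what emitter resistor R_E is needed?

R_E ≈ 1.2 kΩ

V_E = V_B − V_BE = 3.2 − 0.7 = 2.5 V.
R_E = V_E / I_E = 2.5 / 2.1 = 1.19 kΩ.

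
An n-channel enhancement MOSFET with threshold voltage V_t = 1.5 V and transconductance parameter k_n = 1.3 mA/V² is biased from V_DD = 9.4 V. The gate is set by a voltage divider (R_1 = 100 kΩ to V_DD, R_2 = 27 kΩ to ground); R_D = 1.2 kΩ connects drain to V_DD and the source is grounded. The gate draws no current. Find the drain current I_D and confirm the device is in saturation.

I_D ≈ 0.16 mA

V_G = V_DD·R_2/(R_1+R_2) = 9.4×27/127 = 2 V. With the source grounded, V_GS = V_G = 2 V.
Assume saturation: I_D = (k_n/2)(V_GS − V_t)² = (1.3/2)×(2 − 1.5)² = 0.65×0.498² = 0.161 mA.
V_DS = V_DD − I_D·R_D = 9.4 − 0.161×1.2 = 9.21 V.
Saturation requires V_DS ≥ V_GS − V_t = 0.498 V; 9.21 ≥ 0.498 ✓.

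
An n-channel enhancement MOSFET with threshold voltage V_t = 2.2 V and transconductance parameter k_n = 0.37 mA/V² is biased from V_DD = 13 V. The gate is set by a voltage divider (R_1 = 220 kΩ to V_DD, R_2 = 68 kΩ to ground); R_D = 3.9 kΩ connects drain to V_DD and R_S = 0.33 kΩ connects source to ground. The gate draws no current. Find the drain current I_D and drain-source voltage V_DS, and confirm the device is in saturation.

V_G = V_DD·R_2/(R_1+R_2) = 13×68/288 = 3.07 V.
Assume saturation: I_D = (k_n/2)(V_GS − V_t)² with V_GS = V_G − I_D·R_S = 3.07 − 0.33·I_D.
Substituting gives 0.0201·I_D² − 1.11·I_D + 0.14 = 0, with roots I_D = 0.127 or 54.8 mA.
The root I_D = 54.8 mA gives V_GS = -15 V ≤ V_t, so take I_D = 0.127 mA.
Then V_GS = 3.03 V and V_DS = V_DD − I_D(R_D+R_S) = 13 − 0.127×4.23 = 12.5 V.
Saturation requires V_DS ≥ V_GS − V_t = 0.828 V; 12.5 ≥ 0.828 ✓.

I_D ≈ 0.13 mA, V_DS ≈ 12 V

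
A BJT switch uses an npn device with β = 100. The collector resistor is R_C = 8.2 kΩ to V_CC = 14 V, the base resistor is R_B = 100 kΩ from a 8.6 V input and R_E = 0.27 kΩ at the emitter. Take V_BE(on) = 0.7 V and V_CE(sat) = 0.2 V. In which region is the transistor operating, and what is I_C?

Assume active: I_B = (8.6 − 0.7)/(100 + 101×0.27) = 0.0621 mA, I_C = β·I_B = 6.21 mA.
Then V_CE = 14 − 6.21×8.2 − 6.27×0.27 = -38.6 V < 0.2 V — the active assumption fails.
Re-solve with V_CE = 0.2 V. KCL at the emitter: V_E/R_E = (V_BB−0.7−V_E)/R_B + (V_CC−0.2−V_E)/R_C, giving V_E = 0.459 V.
I_C = (V_CC − 0.2 − V_E)/R_C = (13.8 − 0.459)/8.2 = 1.63 mA.
Check: I_B = (7.9 − 0.459)/100 = 0.0744 mA, and β·I_B = 7.44 mA > I_C, confirming saturation.

saturation; I_C ≈ 1.6 mA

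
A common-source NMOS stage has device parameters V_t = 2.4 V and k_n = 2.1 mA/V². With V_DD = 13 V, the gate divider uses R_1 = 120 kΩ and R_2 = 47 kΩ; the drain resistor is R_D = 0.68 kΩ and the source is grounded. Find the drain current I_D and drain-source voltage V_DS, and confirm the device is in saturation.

I_D ≈ 1.7 mA, V_DS ≈ 12 V

V_G = V_DD·R_2/(R_1+R_2) = 13×47/167 = 3.66 V. With the source grounded, V_GS = V_G = 3.66 V.
Assume saturation: I_D = (k_n/2)(V_GS − V_t)² = (2.1/2)×(3.66 − 2.4)² = 1.05×1.26² = 1.66 mA.
V_DS = V_DD − I_D·R_D = 13 − 1.66×0.68 = 11.9 V.
Saturation requires V_DS ≥ V_GS − V_t = 1.26 V; 11.9 ≥ 1.26 ✓.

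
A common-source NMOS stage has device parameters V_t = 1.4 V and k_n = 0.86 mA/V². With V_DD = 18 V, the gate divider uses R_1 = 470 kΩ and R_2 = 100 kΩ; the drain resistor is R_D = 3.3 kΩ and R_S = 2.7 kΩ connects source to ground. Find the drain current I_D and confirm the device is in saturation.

V_G = V_DD·R_2/(R_1+R_2) = 18×100/570 = 3.16 V.
Assume saturation: I_D = (k_n/2)(V_GS − V_t)² with V_GS = V_G − I_D·R_S = 3.16 − 2.7·I_D.
Substituting gives 3.13·I_D² − 5.08·I_D + 1.33 = 0, with roots I_D = 0.328 or 1.29 mA.
The root I_D = 1.29 mA gives V_GS = -0.334 V ≤ V_t, so take I_D = 0.328 mA.
Then V_GS = 2.27 V and V_DS = V_DD − I_D(R_D+R_S) = 18 − 0.328×6 = 16 V.
Saturation requires V_DS ≥ V_GS − V_t = 0.873 V; 16 ≥ 0.873 ✓.

I_D ≈ 0.33 mA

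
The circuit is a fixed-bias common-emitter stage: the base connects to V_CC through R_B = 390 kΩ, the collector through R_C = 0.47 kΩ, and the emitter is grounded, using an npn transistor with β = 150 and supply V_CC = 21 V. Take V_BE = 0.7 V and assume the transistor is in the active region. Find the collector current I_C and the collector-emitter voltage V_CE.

Base loop: V_CC = I_B·R_B + V_BE, so I_B = (21 − 0.7)/390 kΩ = 0.0521 mA.
In the active region I_C = β·I_B = 150 × 0.0521 = 7.81 mA.
Collector loop: V_CE = V_CC − I_C·R_C = 21 − 7.81×0.47 = 17.3 V.
Since V_CE = 17.3 V > V_CE(sat) ≈ 0.2 V, the transistor is in the active region as assumed.

I_C ≈ 7.8 mA, V_CE ≈ 17 V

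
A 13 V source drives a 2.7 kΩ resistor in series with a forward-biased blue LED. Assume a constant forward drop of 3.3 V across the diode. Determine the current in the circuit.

KVL around the loop: 13 = V_D + I·R = 3.3 + I × 2.7 kΩ.
So I = (13 − 3.3) / 2.7 kΩ = 9.7 / 2.7 = 3.59 mA.

I ≈ 3.6 mA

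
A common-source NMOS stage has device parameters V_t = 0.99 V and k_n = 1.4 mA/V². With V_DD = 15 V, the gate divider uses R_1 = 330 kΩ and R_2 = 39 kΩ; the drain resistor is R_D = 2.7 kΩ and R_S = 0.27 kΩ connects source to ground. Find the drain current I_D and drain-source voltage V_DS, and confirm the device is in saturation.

V_G = V_DD·R_2/(R_1+R_2) = 15×39/369 = 1.59 V.
Assume saturation: I_D = (k_n/2)(V_GS − V_t)² with V_GS = V_G − I_D·R_S = 1.59 − 0.27·I_D.
Substituting gives 0.051·I_D² − 1.23·I_D + 0.248 = 0, with roots I_D = 0.204 or 23.8 mA.
The root I_D = 23.8 mA gives V_GS = -4.84 V ≤ V_t, so take I_D = 0.204 mA.
Then V_GS = 1.53 V and V_DS = V_DD − I_D(R_D+R_S) = 15 − 0.204×2.97 = 14.4 V.
Saturation requires V_DS ≥ V_GS − V_t = 0.54 V; 14.4 ≥ 0.54 ✓.

I_D ≈ 0.2 mA, V_DS ≈ 14 V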